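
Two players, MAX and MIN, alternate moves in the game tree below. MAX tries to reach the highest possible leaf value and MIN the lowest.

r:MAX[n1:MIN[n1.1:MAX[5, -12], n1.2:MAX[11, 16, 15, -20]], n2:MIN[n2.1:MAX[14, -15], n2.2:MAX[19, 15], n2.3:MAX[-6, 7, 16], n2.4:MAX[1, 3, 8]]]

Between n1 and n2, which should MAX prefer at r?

n2

n1.1 (MAX): max(5, -12) = 5
n1.2 (MAX): max(11, 16, 15, -20) = 16
n1 (MIN): min(5, 16) = 5
n2.1 (MAX): max(14, -15) = 14
n2.2 (MAX): max(19, 15) = 19
n2.3 (MAX): max(-6, 7, 16) = 16
n2.4 (MAX): max(1, 3, 8) = 8
n2 (MIN): min(14, 19, 16, 8) = 8
MAX prefers the higher value; n1=5, n2=8. n2 is better since 8 > 5.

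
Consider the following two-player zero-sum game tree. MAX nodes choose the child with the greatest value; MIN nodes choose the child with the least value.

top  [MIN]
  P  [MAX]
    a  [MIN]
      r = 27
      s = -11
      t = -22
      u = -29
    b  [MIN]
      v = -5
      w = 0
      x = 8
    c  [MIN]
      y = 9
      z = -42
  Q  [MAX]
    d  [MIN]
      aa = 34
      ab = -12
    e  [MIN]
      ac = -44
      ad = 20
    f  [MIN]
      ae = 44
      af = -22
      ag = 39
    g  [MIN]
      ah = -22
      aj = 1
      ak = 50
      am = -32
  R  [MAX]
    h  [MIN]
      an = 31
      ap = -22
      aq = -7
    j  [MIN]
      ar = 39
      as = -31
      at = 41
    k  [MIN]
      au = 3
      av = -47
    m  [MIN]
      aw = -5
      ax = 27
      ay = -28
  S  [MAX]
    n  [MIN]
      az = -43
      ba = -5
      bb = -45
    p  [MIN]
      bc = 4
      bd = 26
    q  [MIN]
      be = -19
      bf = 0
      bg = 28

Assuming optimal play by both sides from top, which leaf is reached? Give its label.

a (MIN): min(27, -11, -22, -29) = -29
b (MIN): min(-5, 0, 8) = -5
c (MIN): min(9, -42) = -42
P (MAX): max(-29, -5, -42) = -5
d (MIN): min(34, -12) = -12
e (MIN): min(-44, 20) = -44
f (MIN): min(44, -22, 39) = -22
g (MIN): min(-22, 1, 50, -32) = -32
Q (MAX): max(-12, -44, -22, -32) = -12
h (MIN): min(31, -22, -7) = -22
j (MIN): min(39, -31, 41) = -31
k (MIN): min(3, -47) = -47
m (MIN): min(-5, 27, -28) = -28
R (MAX): max(-22, -31, -47, -28) = -22
n (MIN): min(-43, -5, -45) = -45
p (MIN): min(4, 26) = 4
q (MIN): min(-19, 0, 28) = -19
S (MAX): max(-45, 4, -19) = 4
top (MIN): min(-5, -12, -22, 4) = -22
At top, MIN picks R (lowest: -22).
At R, MAX picks h (highest: -22).
At h, MIN picks ap (lowest: -22).
Terminal value -22.

ap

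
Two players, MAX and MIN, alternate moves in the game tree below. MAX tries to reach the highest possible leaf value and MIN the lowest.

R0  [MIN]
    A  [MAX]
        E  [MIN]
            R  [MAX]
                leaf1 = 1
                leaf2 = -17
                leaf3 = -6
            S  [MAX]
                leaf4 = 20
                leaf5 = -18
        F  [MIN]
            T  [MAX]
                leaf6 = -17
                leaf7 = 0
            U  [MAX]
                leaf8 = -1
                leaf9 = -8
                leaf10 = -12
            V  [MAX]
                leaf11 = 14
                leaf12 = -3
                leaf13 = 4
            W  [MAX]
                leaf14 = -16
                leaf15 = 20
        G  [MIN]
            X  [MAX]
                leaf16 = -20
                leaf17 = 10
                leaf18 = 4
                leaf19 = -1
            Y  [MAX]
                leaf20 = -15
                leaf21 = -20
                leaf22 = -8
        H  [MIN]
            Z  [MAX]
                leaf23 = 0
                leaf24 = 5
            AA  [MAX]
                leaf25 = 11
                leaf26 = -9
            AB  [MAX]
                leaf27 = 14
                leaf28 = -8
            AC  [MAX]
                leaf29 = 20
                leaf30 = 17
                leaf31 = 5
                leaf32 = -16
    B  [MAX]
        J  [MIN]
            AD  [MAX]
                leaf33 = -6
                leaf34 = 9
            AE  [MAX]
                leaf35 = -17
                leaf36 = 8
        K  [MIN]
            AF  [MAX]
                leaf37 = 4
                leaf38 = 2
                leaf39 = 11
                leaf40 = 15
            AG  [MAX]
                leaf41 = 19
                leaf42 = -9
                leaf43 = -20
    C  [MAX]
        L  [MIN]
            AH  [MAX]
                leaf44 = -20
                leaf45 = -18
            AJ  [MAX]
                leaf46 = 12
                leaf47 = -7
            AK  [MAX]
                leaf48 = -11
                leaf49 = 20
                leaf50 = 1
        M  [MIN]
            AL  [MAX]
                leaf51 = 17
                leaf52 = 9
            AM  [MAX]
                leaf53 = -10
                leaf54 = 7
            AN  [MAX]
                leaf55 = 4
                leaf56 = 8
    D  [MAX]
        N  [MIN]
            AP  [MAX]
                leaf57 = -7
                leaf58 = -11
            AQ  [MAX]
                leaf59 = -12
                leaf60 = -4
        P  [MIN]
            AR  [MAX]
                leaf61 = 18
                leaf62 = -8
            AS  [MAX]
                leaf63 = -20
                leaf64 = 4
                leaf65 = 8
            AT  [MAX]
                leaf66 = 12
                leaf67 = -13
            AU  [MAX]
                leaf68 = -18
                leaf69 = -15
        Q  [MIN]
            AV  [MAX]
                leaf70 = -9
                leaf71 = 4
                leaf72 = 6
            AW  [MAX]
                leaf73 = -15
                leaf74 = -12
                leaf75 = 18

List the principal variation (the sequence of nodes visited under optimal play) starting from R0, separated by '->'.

R (MAX): max(1, -17, -6) = 1
S (MAX): max(20, -18) = 20
E (MIN): min(1, 20) = 1
T (MAX): max(-17, 0) = 0
U (MAX): max(-1, -8, -12) = -1
V (MAX): max(14, -3, 4) = 14
W (MAX): max(-16, 20) = 20
F (MIN): min(0, -1, 14, 20) = -1
X (MAX): max(-20, 10, 4, -1) = 10
Y (MAX): max(-15, -20, -8) = -8
G (MIN): min(10, -8) = -8
Z (MAX): max(0, 5) = 5
AA (MAX): max(11, -9) = 11
AB (MAX): max(14, -8) = 14
AC (MAX): max(20, 17, 5, -16) = 20
H (MIN): min(5, 11, 14, 20) = 5
A (MAX): max(1, -1, -8, 5) = 5
AD (MAX): max(-6, 9) = 9
AE (MAX): max(-17, 8) = 8
J (MIN): min(9, 8) = 8
AF (MAX): max(4, 2, 11, 15) = 15
AG (MAX): max(19, -9, -20) = 19
K (MIN): min(15, 19) = 15
B (MAX): max(8, 15) = 15
AH (MAX): max(-20, -18) = -18
AJ (MAX): max(12, -7) = 12
AK (MAX): max(-11, 20, 1) = 20
L (MIN): min(-18, 12, 20) = -18
AL (MAX): max(17, 9) = 17
AM (MAX): max(-10, 7) = 7
AN (MAX): max(4, 8) = 8
M (MIN): min(17, 7, 8) = 7
C (MAX): max(-18, 7) = 7
AP (MAX): max(-7, -11) = -7
AQ (MAX): max(-12, -4) = -4
N (MIN): min(-7, -4) = -7
AR (MAX): max(18, -8) = 18
AS (MAX): max(-20, 4, 8) = 8
AT (MAX): max(12, -13) = 12
AU (MAX): max(-18, -15) = -15
P (MIN): min(18, 8, 12, -15) = -15
AV (MAX): max(-9, 4, 6) = 6
AW (MAX): max(-15, -12, 18) = 18
Q (MIN): min(6, 18) = 6
D (MAX): max(-7, -15, 6) = 6
R0 (MIN): min(5, 15, 7, 6) = 5
At R0, MIN picks A (lowest: 5).
At A, MAX picks H (highest: 5).
At H, MIN picks Z (lowest: 5).
At Z, MAX picks leaf24 (highest: 5).
Terminal value 5.

R0 -> A -> H -> Z -> leaf24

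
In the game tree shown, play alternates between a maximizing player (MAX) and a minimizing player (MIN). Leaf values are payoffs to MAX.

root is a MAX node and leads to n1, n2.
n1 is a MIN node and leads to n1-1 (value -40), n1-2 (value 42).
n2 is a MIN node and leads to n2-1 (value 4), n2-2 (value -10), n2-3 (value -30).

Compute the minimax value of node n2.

-30

n2 (MIN): min(4, -10, -30) = -30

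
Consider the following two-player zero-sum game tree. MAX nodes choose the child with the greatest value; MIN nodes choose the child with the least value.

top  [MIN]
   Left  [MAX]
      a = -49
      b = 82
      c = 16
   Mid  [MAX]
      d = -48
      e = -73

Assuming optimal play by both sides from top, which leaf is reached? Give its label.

d

Left (MAX): max(-49, 82, 16) = 82
Mid (MAX): max(-48, -73) = -48
top (MIN): min(82, -48) = -48
At top, MIN picks Mid (lowest: -48).
At Mid, MAX picks d (highest: -48).
Terminal value -48.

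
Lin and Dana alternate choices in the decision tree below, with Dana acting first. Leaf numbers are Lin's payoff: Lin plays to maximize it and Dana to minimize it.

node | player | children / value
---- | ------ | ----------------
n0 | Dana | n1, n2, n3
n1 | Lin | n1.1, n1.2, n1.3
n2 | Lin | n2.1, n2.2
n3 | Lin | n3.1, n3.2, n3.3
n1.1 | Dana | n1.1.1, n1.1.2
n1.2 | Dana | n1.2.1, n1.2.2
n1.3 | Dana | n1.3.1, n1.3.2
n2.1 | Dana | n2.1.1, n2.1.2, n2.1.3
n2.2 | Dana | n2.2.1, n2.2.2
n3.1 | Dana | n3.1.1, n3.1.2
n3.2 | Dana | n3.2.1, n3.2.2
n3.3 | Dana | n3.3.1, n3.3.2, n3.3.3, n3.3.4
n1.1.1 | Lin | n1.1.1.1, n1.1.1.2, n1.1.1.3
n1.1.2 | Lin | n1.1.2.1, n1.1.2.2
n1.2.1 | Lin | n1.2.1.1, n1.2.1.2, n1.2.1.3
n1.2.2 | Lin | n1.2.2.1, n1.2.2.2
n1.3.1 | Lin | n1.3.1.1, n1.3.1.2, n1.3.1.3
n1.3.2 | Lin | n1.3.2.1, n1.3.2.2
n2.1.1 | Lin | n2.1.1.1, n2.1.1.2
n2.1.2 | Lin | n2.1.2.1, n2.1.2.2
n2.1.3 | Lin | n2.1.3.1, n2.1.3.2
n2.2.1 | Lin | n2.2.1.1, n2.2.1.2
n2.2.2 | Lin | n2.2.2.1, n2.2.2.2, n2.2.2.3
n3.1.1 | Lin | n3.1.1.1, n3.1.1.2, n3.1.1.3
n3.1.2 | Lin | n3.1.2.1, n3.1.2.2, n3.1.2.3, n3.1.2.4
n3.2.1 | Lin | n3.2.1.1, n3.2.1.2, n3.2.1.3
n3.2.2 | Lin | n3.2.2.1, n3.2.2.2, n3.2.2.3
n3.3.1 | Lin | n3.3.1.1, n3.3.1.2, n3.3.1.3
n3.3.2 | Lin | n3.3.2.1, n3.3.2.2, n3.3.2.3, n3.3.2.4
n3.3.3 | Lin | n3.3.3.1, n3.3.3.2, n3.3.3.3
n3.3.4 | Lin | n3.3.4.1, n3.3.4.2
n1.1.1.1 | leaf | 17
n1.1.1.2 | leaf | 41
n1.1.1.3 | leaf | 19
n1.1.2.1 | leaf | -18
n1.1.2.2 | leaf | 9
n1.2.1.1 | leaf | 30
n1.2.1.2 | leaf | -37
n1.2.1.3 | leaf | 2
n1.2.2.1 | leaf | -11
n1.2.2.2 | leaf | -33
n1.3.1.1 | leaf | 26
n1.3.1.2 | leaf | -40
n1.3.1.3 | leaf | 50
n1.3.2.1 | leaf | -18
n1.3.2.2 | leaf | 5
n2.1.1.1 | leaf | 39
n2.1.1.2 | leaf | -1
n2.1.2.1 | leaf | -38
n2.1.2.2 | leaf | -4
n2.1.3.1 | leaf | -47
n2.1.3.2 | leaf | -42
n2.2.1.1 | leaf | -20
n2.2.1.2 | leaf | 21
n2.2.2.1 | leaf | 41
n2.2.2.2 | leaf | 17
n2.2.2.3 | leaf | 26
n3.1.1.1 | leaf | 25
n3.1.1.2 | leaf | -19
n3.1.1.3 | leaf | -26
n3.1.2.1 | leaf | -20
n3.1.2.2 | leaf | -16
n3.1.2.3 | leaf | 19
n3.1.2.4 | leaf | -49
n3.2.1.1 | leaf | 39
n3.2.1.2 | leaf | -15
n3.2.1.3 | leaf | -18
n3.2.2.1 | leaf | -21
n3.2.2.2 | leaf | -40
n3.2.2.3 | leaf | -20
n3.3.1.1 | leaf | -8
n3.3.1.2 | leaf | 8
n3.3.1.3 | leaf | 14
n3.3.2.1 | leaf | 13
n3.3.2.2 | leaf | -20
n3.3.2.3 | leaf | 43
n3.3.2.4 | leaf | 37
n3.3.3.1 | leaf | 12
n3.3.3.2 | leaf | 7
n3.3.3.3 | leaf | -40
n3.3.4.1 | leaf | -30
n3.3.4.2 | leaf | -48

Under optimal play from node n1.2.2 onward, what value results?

n1.2.2 (Lin): max(-11, -33) = -11

-11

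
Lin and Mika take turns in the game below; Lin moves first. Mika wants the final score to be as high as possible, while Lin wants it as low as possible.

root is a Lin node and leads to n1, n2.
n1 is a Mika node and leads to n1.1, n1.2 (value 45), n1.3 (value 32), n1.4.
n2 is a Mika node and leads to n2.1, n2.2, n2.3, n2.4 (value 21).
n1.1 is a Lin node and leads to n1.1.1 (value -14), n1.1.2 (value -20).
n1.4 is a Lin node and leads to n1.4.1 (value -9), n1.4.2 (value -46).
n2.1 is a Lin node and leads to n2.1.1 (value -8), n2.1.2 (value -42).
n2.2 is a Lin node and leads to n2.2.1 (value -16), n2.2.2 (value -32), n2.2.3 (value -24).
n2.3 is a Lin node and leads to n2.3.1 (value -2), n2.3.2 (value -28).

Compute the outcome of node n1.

n1.1 (Lin): min(-14, -20) = -20
n1.4 (Lin): min(-9, -46) = -46
n1 (Mika): max(-20, 45, 32, -46) = 45

45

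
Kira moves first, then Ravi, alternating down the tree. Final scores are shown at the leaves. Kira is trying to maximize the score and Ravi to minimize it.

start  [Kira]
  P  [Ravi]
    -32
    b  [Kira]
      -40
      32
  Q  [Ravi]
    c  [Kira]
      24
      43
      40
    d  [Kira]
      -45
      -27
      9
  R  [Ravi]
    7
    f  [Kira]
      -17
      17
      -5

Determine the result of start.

b (Kira): max(-40, 32) = 32
P (Ravi): min(-32, 32) = -32
c (Kira): max(24, 43, 40) = 43
d (Kira): max(-45, -27, 9) = 9
Q (Ravi): min(43, 9) = 9
f (Kira): max(-17, 17, -5) = 17
R (Ravi): min(7, 17) = 7
start (Kira): max(-32, 9, 7) = 9

9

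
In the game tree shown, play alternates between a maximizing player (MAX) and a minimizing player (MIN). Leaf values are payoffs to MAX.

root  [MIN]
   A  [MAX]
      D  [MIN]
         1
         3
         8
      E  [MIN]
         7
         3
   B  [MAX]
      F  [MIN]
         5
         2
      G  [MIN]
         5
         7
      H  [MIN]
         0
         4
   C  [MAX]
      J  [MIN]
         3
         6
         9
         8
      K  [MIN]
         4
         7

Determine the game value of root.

3

D (MIN): min(1, 3, 8) = 1
E (MIN): min(7, 3) = 3
A (MAX): max(1, 3) = 3
F (MIN): min(5, 2) = 2
G (MIN): min(5, 7) = 5
H (MIN): min(0, 4) = 0
B (MAX): max(2, 5, 0) = 5
J (MIN): min(3, 6, 9, 8) = 3
K (MIN): min(4, 7) = 4
C (MAX): max(3, 4) = 4
root (MIN): min(3, 5, 4) = 3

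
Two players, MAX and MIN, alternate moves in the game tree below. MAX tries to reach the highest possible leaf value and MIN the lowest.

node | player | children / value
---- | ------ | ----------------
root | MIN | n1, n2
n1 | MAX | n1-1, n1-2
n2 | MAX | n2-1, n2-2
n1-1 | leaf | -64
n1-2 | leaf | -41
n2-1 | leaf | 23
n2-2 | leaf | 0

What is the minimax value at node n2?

23

n2 (MAX): max(23, 0) = 23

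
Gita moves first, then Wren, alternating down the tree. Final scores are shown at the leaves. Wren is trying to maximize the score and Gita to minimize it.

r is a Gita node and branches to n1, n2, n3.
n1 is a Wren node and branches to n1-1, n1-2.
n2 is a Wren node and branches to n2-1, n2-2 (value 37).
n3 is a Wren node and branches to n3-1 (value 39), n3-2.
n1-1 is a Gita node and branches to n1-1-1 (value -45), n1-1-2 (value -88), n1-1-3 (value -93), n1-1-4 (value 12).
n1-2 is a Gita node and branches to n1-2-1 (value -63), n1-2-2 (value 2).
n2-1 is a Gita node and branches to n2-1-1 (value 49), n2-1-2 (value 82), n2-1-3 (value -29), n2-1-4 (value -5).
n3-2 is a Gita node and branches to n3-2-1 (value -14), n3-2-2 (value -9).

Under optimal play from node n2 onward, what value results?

37

n2-1 (Gita): min(49, 82, -29, -5) = -29
n2 (Wren): max(-29, 37) = 37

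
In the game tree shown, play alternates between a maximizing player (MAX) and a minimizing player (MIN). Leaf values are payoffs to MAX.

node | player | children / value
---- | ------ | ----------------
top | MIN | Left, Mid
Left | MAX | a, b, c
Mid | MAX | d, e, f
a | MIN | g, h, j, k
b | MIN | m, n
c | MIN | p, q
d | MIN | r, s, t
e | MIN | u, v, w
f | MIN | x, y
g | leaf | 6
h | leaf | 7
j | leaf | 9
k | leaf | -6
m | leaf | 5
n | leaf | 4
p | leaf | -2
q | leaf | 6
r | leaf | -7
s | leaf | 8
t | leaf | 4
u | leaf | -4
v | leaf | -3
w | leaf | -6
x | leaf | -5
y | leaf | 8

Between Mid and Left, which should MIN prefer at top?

d (MIN): min(-7, 8, 4) = -7
e (MIN): min(-4, -3, -6) = -6
f (MIN): min(-5, 8) = -5
Mid (MAX): max(-7, -6, -5) = -5
a (MIN): min(6, 7, 9, -6) = -6
b (MIN): min(5, 4) = 4
c (MIN): min(-2, 6) = -2
Left (MAX): max(-6, 4, -2) = 4
MIN prefers the lower value; Mid=-5, Left=4. Mid is better since -5 < 4.

Mid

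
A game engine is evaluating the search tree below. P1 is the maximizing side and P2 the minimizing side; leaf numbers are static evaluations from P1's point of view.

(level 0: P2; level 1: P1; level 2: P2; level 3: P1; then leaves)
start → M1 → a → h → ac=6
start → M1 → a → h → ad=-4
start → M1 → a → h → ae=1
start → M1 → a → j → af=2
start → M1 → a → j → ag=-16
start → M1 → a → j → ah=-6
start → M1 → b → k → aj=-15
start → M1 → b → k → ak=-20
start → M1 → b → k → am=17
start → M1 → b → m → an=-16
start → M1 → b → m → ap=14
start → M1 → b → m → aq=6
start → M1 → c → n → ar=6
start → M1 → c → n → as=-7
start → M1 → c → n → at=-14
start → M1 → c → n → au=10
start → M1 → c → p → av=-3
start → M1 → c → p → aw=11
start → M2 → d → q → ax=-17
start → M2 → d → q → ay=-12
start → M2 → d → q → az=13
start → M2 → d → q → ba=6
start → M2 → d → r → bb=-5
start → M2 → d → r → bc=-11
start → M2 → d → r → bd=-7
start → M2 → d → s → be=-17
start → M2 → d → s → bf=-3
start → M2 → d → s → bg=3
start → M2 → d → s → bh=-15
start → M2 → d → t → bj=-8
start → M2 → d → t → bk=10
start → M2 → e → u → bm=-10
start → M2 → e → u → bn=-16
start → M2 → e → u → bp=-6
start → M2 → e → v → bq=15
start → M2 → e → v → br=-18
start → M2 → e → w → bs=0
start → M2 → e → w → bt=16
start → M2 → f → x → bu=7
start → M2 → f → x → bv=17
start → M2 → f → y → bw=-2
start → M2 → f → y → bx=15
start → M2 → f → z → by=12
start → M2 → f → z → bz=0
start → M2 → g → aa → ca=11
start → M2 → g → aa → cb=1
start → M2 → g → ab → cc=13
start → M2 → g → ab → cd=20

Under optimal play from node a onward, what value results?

2

h (P1): max(6, -4, 1) = 6
j (P1): max(2, -16, -6) = 2
a (P2): min(6, 2) = 2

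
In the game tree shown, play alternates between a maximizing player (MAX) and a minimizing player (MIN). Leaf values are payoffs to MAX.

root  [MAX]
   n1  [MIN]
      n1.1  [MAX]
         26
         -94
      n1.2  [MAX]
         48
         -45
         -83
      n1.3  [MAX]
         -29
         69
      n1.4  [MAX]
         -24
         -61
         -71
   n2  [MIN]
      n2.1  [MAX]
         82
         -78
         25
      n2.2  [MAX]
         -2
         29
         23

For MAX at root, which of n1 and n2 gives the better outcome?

n1.1 (MAX): max(26, -94) = 26
n1.2 (MAX): max(48, -45, -83) = 48
n1.3 (MAX): max(-29, 69) = 69
n1.4 (MAX): max(-24, -61, -71) = -24
n1 (MIN): min(26, 48, 69, -24) = -24
n2.1 (MAX): max(82, -78, 25) = 82
n2.2 (MAX): max(-2, 29, 23) = 29
n2 (MIN): min(82, 29) = 29
MAX prefers the higher value; n1=-24, n2=29. n2 is better since 29 > -24.

n2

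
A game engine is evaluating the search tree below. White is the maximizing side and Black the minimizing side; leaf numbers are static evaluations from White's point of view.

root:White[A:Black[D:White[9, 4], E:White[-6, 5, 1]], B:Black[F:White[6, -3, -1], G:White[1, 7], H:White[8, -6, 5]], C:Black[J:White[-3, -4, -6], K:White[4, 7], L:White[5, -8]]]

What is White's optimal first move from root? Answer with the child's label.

B

D (White): max(9, 4) = 9
E (White): max(-6, 5, 1) = 5
A (Black): min(9, 5) = 5
F (White): max(6, -3, -1) = 6
G (White): max(1, 7) = 7
H (White): max(8, -6, 5) = 8
B (Black): min(6, 7, 8) = 6
J (White): max(-3, -4, -6) = -3
K (White): max(4, 7) = 7
L (White): max(5, -8) = 5
C (Black): min(-3, 7, 5) = -3
root (White): max(5, 6, -3) = 6
White at root wants the highest of {A=5, B=6, C=-3}, so chooses B.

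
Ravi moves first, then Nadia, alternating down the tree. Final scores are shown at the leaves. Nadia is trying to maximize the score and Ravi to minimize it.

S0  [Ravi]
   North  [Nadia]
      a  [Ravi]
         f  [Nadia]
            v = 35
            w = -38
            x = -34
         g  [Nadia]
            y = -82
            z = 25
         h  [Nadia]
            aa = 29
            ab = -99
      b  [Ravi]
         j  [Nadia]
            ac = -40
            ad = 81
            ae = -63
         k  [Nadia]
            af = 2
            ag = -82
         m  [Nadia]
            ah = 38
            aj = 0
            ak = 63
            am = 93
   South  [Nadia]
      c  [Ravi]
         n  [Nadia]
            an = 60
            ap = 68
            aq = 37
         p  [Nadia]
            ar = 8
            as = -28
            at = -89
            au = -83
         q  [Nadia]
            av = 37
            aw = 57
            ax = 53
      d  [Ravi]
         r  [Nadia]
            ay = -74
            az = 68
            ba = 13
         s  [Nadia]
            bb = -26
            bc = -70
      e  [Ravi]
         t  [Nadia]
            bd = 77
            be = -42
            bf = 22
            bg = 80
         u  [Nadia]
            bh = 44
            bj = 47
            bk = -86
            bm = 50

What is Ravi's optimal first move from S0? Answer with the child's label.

North

f (Nadia): max(35, -38, -34) = 35
g (Nadia): max(-82, 25) = 25
h (Nadia): max(29, -99) = 29
a (Ravi): min(35, 25, 29) = 25
j (Nadia): max(-40, 81, -63) = 81
k (Nadia): max(2, -82) = 2
m (Nadia): max(38, 0, 63, 93) = 93
b (Ravi): min(81, 2, 93) = 2
North (Nadia): max(25, 2) = 25
n (Nadia): max(60, 68, 37) = 68
p (Nadia): max(8, -28, -89, -83) = 8
q (Nadia): max(37, 57, 53) = 57
c (Ravi): min(68, 8, 57) = 8
r (Nadia): max(-74, 68, 13) = 68
s (Nadia): max(-26, -70) = -26
d (Ravi): min(68, -26) = -26
t (Nadia): max(77, -42, 22, 80) = 80
u (Nadia): max(44, 47, -86, 50) = 50
e (Ravi): min(80, 50) = 50
South (Nadia): max(8, -26, 50) = 50
S0 (Ravi): min(25, 50) = 25
Ravi at S0 wants the lowest of {North=25, South=50}, so chooses North.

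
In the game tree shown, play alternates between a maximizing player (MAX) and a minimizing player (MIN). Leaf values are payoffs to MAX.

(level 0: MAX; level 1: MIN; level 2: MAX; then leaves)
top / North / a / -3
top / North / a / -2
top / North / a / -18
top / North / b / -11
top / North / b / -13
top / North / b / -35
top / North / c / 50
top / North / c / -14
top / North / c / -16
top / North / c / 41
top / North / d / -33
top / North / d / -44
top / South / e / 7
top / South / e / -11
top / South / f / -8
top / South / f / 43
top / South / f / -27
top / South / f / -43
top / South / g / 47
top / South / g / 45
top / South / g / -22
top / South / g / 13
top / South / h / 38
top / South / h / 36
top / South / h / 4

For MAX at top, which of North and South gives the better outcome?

a (MAX): max(-3, -2, -18) = -2
b (MAX): max(-11, -13, -35) = -11
c (MAX): max(50, -14, -16, 41) = 50
d (MAX): max(-33, -44) = -33
North (MIN): min(-2, -11, 50, -33) = -33
e (MAX): max(7, -11) = 7
f (MAX): max(-8, 43, -27, -43) = 43
g (MAX): max(47, 45, -22, 13) = 47
h (MAX): max(38, 36, 4) = 38
South (MIN): min(7, 43, 47, 38) = 7
MAX prefers the higher value; North=-33, South=7. South is better since 7 > -33.

South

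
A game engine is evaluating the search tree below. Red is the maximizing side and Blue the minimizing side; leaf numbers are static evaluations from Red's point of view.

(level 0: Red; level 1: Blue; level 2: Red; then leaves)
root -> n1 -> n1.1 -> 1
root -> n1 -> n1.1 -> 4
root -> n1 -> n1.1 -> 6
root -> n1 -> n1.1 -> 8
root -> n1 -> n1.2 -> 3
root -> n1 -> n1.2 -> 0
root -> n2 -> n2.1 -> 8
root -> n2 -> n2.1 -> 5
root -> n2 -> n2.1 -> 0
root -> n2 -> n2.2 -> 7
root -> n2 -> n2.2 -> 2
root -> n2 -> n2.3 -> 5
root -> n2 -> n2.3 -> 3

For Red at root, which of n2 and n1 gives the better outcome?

n2.1 (Red): max(8, 5, 0) = 8
n2.2 (Red): max(7, 2) = 7
n2.3 (Red): max(5, 3) = 5
n2 (Blue): min(8, 7, 5) = 5
n1.1 (Red): max(1, 4, 6, 8) = 8
n1.2 (Red): max(3, 0) = 3
n1 (Blue): min(8, 3) = 3
Red prefers the higher value; n2=5, n1=3. n2 is better since 5 > 3.

n2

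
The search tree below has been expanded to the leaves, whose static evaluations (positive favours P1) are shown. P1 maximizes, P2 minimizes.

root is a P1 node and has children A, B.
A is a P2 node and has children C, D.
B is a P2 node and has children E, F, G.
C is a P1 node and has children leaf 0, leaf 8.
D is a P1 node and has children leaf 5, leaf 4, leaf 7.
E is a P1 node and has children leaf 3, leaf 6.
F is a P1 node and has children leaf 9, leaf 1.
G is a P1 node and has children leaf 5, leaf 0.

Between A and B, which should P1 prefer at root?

C (P1): max(0, 8) = 8
D (P1): max(5, 4, 7) = 7
A (P2): min(8, 7) = 7
E (P1): max(3, 6) = 6
F (P1): max(9, 1) = 9
G (P1): max(5, 0) = 5
B (P2): min(6, 9, 5) = 5
P1 prefers the higher value; A=7, B=5. A is better since 7 > 5.

A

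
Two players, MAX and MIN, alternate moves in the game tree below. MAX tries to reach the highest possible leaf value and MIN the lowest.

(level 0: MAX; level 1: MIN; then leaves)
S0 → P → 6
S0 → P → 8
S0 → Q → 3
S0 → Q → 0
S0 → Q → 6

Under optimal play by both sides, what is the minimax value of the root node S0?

6

P (MIN): min(6, 8) = 6
Q (MIN): min(3, 0, 6) = 0
S0 (MAX): max(6, 0) = 6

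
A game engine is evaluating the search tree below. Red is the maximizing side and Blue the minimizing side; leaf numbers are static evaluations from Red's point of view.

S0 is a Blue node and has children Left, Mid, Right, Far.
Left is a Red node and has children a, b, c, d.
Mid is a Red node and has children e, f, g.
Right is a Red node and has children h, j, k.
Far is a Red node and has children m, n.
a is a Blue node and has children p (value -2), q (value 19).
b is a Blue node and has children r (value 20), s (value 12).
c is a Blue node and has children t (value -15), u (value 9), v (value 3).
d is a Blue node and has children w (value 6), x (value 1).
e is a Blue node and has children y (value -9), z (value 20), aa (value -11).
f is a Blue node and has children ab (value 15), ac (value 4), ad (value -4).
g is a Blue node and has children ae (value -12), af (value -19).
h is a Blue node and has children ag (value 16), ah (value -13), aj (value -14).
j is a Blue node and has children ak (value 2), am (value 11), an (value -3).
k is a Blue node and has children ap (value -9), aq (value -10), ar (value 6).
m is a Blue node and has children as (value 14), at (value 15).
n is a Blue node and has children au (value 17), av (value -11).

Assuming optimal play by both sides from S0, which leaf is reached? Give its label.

a (Blue): min(-2, 19) = -2
b (Blue): min(20, 12) = 12
c (Blue): min(-15, 9, 3) = -15
d (Blue): min(6, 1) = 1
Left (Red): max(-2, 12, -15, 1) = 12
e (Blue): min(-9, 20, -11) = -11
f (Blue): min(15, 4, -4) = -4
g (Blue): min(-12, -19) = -19
Mid (Red): max(-11, -4, -19) = -4
h (Blue): min(16, -13, -14) = -14
j (Blue): min(2, 11, -3) = -3
k (Blue): min(-9, -10, 6) = -10
Right (Red): max(-14, -3, -10) = -3
m (Blue): min(14, 15) = 14
n (Blue): min(17, -11) = -11
Far (Red): max(14, -11) = 14
S0 (Blue): min(12, -4, -3, 14) = -4
At S0, Blue picks Mid (lowest: -4).
At Mid, Red picks f (highest: -4).
At f, Blue picks ad (lowest: -4).
Terminal value -4.

ad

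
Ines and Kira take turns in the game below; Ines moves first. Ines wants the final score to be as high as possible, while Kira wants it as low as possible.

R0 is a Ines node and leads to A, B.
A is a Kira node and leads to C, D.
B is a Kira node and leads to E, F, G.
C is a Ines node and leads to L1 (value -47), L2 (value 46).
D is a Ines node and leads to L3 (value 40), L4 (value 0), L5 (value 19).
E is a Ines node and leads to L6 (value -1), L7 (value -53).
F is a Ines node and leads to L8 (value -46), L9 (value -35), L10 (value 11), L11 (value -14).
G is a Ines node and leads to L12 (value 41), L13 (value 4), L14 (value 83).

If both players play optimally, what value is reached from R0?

40

C (Ines): max(-47, 46) = 46
D (Ines): max(40, 0, 19) = 40
A (Kira): min(46, 40) = 40
E (Ines): max(-1, -53) = -1
F (Ines): max(-46, -35, 11, -14) = 11
G (Ines): max(41, 4, 83) = 83
B (Kira): min(-1, 11, 83) = -1
R0 (Ines): max(40, -1) = 40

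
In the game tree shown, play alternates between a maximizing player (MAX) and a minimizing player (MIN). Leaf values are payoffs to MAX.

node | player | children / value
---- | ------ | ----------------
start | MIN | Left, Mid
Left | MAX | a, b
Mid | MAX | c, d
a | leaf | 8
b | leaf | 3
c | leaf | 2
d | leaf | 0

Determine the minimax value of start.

Left (MAX): max(8, 3) = 8
Mid (MAX): max(2, 0) = 2
start (MIN): min(8, 2) = 2

2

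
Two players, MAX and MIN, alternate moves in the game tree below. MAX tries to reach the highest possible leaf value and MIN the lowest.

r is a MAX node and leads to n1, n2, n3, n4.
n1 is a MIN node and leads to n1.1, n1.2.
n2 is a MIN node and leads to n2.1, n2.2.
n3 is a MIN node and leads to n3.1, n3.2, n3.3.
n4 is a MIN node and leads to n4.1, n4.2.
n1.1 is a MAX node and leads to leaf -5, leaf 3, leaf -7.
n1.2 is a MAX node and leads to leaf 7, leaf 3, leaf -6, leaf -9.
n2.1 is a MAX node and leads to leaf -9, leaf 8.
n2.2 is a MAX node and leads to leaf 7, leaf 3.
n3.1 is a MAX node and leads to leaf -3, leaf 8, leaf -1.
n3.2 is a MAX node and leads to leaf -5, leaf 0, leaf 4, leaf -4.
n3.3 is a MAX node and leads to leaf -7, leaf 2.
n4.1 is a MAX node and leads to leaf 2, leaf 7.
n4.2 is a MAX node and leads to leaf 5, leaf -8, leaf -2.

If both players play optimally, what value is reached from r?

7

n1.1 (MAX): max(-5, 3, -7) = 3
n1.2 (MAX): max(7, 3, -6, -9) = 7
n1 (MIN): min(3, 7) = 3
n2.1 (MAX): max(-9, 8) = 8
n2.2 (MAX): max(7, 3) = 7
n2 (MIN): min(8, 7) = 7
n3.1 (MAX): max(-3, 8, -1) = 8
n3.2 (MAX): max(-5, 0, 4, -4) = 4
n3.3 (MAX): max(-7, 2) = 2
n3 (MIN): min(8, 4, 2) = 2
n4.1 (MAX): max(2, 7) = 7
n4.2 (MAX): max(5, -8, -2) = 5
n4 (MIN): min(7, 5) = 5
r (MAX): max(3, 7, 2, 5) = 7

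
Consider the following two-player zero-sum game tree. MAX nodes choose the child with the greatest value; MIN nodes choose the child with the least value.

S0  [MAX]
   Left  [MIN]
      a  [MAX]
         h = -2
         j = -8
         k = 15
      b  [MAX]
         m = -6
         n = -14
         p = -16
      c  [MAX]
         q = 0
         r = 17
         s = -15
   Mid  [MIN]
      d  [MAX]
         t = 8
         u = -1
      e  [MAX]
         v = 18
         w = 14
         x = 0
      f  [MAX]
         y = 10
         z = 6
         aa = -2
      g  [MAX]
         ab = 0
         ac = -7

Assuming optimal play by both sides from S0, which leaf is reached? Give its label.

ab

a (MAX): max(-2, -8, 15) = 15
b (MAX): max(-6, -14, -16) = -6
c (MAX): max(0, 17, -15) = 17
Left (MIN): min(15, -6, 17) = -6
d (MAX): max(8, -1) = 8
e (MAX): max(18, 14, 0) = 18
f (MAX): max(10, 6, -2) = 10
g (MAX): max(0, -7) = 0
Mid (MIN): min(8, 18, 10, 0) = 0
S0 (MAX): max(-6, 0) = 0
At S0, MAX picks Mid (highest: 0).
At Mid, MIN picks g (lowest: 0).
At g, MAX picks ab (highest: 0).
Terminal value 0.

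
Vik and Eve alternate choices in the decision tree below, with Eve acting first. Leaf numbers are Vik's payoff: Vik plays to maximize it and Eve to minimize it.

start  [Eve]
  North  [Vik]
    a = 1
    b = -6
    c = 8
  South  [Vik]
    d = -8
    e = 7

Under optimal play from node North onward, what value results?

North (Vik): max(1, -6, 8) = 8

8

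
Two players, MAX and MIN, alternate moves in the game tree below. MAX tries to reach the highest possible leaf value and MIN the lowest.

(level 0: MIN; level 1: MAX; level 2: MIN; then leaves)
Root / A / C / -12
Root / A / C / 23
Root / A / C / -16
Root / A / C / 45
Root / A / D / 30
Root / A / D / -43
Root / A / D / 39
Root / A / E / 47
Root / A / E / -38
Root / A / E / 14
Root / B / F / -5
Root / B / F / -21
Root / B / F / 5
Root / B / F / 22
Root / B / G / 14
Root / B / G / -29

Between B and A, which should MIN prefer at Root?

F (MIN): min(-5, -21, 5, 22) = -21
G (MIN): min(14, -29) = -29
B (MAX): max(-21, -29) = -21
C (MIN): min(-12, 23, -16, 45) = -16
D (MIN): min(30, -43, 39) = -43
E (MIN): min(47, -38, 14) = -38
A (MAX): max(-16, -43, -38) = -16
MIN prefers the lower value; B=-21, A=-16. B is better since -21 < -16.

B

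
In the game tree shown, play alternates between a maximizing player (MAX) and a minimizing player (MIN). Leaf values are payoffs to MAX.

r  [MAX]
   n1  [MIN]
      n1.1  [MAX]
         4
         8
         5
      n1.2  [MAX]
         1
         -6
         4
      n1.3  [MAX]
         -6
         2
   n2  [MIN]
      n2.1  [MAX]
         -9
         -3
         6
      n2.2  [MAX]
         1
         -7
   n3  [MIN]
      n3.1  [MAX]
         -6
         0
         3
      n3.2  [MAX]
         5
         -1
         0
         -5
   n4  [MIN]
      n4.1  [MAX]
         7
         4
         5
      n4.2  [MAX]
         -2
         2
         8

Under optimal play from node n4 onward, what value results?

7

n4.1 (MAX): max(7, 4, 5) = 7
n4.2 (MAX): max(-2, 2, 8) = 8
n4 (MIN): min(7, 8) = 7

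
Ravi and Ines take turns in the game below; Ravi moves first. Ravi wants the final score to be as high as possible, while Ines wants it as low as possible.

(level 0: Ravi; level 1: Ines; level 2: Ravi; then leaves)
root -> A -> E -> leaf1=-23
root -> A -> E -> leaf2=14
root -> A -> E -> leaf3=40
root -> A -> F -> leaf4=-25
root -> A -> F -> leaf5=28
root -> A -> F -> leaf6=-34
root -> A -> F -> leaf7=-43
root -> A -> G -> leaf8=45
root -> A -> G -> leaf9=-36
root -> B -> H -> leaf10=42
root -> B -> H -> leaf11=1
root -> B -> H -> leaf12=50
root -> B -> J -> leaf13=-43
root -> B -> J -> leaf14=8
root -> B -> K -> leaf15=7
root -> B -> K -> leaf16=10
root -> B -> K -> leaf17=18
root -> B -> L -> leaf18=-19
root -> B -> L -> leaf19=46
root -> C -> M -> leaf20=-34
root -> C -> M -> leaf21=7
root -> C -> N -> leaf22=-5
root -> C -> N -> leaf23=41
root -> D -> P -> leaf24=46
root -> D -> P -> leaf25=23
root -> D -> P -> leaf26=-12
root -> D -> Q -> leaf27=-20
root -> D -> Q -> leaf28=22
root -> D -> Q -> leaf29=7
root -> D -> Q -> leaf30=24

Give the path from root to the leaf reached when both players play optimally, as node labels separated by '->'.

E (Ravi): max(-23, 14, 40) = 40
F (Ravi): max(-25, 28, -34, -43) = 28
G (Ravi): max(45, -36) = 45
A (Ines): min(40, 28, 45) = 28
H (Ravi): max(42, 1, 50) = 50
J (Ravi): max(-43, 8) = 8
K (Ravi): max(7, 10, 18) = 18
L (Ravi): max(-19, 46) = 46
B (Ines): min(50, 8, 18, 46) = 8
M (Ravi): max(-34, 7) = 7
N (Ravi): max(-5, 41) = 41
C (Ines): min(7, 41) = 7
P (Ravi): max(46, 23, -12) = 46
Q (Ravi): max(-20, 22, 7, 24) = 24
D (Ines): min(46, 24) = 24
root (Ravi): max(28, 8, 7, 24) = 28
At root, Ravi picks A (highest: 28).
At A, Ines picks F (lowest: 28).
At F, Ravi picks leaf5 (highest: 28).
Terminal value 28.

root -> A -> F -> leaf5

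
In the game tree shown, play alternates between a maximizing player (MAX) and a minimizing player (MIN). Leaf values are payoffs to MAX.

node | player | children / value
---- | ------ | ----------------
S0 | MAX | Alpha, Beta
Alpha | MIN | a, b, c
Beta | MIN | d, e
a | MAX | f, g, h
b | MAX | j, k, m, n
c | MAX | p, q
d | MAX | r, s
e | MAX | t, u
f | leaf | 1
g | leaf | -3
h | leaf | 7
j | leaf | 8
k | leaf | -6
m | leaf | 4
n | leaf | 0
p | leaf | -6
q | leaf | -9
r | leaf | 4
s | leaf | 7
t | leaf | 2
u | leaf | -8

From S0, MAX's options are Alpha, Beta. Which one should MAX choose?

Beta

a (MAX): max(1, -3, 7) = 7
b (MAX): max(8, -6, 4, 0) = 8
c (MAX): max(-6, -9) = -6
Alpha (MIN): min(7, 8, -6) = -6
d (MAX): max(4, 7) = 7
e (MAX): max(2, -8) = 2
Beta (MIN): min(7, 2) = 2
S0 (MAX): max(-6, 2) = 2
MAX at S0 wants the highest of {Alpha=-6, Beta=2}, so chooses Beta.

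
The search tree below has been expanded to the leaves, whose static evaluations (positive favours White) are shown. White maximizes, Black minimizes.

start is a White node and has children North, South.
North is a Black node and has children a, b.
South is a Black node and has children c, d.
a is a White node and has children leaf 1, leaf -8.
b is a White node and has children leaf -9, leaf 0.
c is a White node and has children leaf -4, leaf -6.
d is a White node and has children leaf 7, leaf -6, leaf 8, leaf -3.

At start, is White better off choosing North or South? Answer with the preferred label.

North

a (White): max(1, -8) = 1
b (White): max(-9, 0) = 0
North (Black): min(1, 0) = 0
c (White): max(-4, -6) = -4
d (White): max(7, -6, 8, -3) = 8
South (Black): min(-4, 8) = -4
White prefers the higher value; North=0, South=-4. North is better since 0 > -4.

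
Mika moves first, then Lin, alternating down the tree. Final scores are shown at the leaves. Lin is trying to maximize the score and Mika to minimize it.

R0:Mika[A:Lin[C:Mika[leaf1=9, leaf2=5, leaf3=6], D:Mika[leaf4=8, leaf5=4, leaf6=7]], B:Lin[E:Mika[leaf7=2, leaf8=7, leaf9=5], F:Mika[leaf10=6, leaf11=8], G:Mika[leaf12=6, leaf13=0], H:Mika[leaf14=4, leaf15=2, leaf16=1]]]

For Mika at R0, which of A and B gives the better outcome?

C (Mika): min(9, 5, 6) = 5
D (Mika): min(8, 4, 7) = 4
A (Lin): max(5, 4) = 5
E (Mika): min(2, 7, 5) = 2
F (Mika): min(6, 8) = 6
G (Mika): min(6, 0) = 0
H (Mika): min(4, 2, 1) = 1
B (Lin): max(2, 6, 0, 1) = 6
Mika prefers the lower value; A=5, B=6. A is better since 5 < 6.

A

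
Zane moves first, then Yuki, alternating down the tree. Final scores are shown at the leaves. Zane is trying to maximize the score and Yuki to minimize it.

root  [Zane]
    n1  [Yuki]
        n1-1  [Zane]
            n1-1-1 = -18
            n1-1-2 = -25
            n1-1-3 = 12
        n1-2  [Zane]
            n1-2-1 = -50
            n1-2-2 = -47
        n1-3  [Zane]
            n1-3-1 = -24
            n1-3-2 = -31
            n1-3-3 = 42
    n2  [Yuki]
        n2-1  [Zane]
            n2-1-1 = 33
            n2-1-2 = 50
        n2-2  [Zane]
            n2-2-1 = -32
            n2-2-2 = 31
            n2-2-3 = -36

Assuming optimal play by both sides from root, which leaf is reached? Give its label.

n1-1 (Zane): max(-18, -25, 12) = 12
n1-2 (Zane): max(-50, -47) = -47
n1-3 (Zane): max(-24, -31, 42) = 42
n1 (Yuki): min(12, -47, 42) = -47
n2-1 (Zane): max(33, 50) = 50
n2-2 (Zane): max(-32, 31, -36) = 31
n2 (Yuki): min(50, 31) = 31
root (Zane): max(-47, 31) = 31
At root, Zane picks n2 (highest: 31).
At n2, Yuki picks n2-2 (lowest: 31).
At n2-2, Zane picks n2-2-2 (highest: 31).
Terminal value 31.

n2-2-2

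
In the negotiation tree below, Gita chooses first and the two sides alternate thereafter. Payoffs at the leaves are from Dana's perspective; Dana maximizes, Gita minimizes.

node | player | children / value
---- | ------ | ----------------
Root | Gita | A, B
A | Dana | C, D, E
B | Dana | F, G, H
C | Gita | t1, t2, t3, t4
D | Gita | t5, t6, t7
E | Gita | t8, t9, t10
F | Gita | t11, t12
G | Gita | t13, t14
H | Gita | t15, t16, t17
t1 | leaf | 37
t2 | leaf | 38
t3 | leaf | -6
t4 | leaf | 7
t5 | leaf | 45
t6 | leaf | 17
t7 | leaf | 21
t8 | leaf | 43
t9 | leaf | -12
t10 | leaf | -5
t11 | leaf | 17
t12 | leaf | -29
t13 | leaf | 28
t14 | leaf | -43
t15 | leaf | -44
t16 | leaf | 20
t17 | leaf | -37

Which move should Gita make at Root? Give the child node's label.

B

C (Gita): min(37, 38, -6, 7) = -6
D (Gita): min(45, 17, 21) = 17
E (Gita): min(43, -12, -5) = -12
A (Dana): max(-6, 17, -12) = 17
F (Gita): min(17, -29) = -29
G (Gita): min(28, -43) = -43
H (Gita): min(-44, 20, -37) = -44
B (Dana): max(-29, -43, -44) = -29
Root (Gita): min(17, -29) = -29
Gita at Root wants the lowest of {A=17, B=-29}, so chooses B.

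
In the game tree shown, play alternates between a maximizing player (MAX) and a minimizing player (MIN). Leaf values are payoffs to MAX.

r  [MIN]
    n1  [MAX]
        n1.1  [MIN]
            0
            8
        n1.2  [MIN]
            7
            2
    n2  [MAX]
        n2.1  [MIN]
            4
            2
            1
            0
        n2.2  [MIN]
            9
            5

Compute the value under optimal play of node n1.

n1.1 (MIN): min(0, 8) = 0
n1.2 (MIN): min(7, 2) = 2
n1 (MAX): max(0, 2) = 2

2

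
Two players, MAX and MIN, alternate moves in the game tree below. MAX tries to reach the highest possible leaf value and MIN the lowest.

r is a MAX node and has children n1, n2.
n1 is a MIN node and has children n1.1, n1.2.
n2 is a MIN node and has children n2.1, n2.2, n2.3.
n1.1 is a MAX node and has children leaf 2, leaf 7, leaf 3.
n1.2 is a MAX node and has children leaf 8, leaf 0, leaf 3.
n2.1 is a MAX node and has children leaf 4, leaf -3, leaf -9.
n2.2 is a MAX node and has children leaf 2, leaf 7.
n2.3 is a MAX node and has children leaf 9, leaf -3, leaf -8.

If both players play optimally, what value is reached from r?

n1.1 (MAX): max(2, 7, 3) = 7
n1.2 (MAX): max(8, 0, 3) = 8
n1 (MIN): min(7, 8) = 7
n2.1 (MAX): max(4, -3, -9) = 4
n2.2 (MAX): max(2, 7) = 7
n2.3 (MAX): max(9, -3, -8) = 9
n2 (MIN): min(4, 7, 9) = 4
r (MAX): max(7, 4) = 7

7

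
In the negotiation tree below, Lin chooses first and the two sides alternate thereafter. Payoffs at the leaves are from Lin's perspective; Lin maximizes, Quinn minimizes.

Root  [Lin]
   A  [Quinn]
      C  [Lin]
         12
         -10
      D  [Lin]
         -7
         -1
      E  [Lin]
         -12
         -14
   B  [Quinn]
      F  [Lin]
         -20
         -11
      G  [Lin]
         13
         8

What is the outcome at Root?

-11

C (Lin): max(12, -10) = 12
D (Lin): max(-7, -1) = -1
E (Lin): max(-12, -14) = -12
A (Quinn): min(12, -1, -12) = -12
F (Lin): max(-20, -11) = -11
G (Lin): max(13, 8) = 13
B (Quinn): min(-11, 13) = -11
Root (Lin): max(-12, -11) = -11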